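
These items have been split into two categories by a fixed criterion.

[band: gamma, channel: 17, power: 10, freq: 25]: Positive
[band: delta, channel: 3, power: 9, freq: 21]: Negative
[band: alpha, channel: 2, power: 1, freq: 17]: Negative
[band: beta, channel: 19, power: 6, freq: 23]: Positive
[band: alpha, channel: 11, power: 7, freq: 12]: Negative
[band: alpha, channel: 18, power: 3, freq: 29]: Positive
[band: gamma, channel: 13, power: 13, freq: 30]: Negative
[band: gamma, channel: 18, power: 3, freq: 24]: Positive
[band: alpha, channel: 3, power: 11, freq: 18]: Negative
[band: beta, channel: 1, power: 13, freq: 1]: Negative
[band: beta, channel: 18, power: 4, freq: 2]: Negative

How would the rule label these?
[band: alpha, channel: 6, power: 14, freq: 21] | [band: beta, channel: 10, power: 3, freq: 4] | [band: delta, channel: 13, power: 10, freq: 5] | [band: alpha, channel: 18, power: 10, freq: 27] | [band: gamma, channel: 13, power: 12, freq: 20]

Negative, Negative, Negative, Positive, Negative

All 'Positive' examples share one property — freq ≥ 23 AND freq ≤ 29 — and every 'Negative' example lacks it.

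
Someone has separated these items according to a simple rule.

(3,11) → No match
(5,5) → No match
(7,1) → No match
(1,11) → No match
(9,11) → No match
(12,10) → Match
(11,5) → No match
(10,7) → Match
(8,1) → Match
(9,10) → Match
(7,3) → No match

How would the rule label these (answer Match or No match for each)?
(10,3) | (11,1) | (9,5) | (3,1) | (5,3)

Match, No match, No match, No match, No match

Checking candidate rules against both groups, what survives is: product is even.
(10,3) → 10·3 = 30 → Match.
(11,1) → 11·1 = 11 → No match.
(9,5) → 9·5 = 45 → No match.
(3,1) → 3·1 = 3 → No match.
(5,3) → 5·3 = 15 → No match.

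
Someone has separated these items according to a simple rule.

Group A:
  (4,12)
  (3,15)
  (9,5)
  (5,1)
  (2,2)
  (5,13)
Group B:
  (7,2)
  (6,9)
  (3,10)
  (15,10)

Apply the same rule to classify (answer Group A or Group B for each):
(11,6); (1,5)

Group B, Group A

The simplest hypothesis consistent with all the labels is: sum is even.
(11,6) — 11+6 = 17, hence Group B. (1,5) — 1+5 = 6, hence Group A.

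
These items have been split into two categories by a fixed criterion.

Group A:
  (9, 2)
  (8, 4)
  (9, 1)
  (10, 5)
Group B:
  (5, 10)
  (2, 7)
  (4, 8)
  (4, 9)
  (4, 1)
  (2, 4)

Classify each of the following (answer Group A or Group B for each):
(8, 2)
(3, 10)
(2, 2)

The classifier is using: first ≥ 7.
(8, 2): first 8, checks out → Group A. (3, 10): first 3, does not fit → Group B. (2, 2): first 2, does not fit → Group B.

Group A, Group B, Group B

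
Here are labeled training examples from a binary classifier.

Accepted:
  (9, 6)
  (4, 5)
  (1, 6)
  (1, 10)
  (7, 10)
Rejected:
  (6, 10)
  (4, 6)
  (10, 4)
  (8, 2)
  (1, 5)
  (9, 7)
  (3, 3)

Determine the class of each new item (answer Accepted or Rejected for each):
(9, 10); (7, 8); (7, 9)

Accepted, Accepted, Rejected

Looking at the examples, the only property every 'Accepted' case has and every 'Rejected' case lacks is: sum is odd.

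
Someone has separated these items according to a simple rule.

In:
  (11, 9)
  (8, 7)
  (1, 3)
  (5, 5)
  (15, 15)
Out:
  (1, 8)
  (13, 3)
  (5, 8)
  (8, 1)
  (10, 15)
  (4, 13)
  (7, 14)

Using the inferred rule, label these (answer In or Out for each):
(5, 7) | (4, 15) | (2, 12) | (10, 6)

In, Out, Out, Out

All 'In' examples share one property — |first − second| ≤ 2 — and every 'Out' example lacks it.
(5, 7): |5−7| = 2 — qualifies, so In.
(4, 15): |4−15| = 11 — fails the rule, so Out.
(2, 12): |2−12| = 10 — fails the rule, so Out.
(10, 6): |10−6| = 4 — fails the rule, so Out.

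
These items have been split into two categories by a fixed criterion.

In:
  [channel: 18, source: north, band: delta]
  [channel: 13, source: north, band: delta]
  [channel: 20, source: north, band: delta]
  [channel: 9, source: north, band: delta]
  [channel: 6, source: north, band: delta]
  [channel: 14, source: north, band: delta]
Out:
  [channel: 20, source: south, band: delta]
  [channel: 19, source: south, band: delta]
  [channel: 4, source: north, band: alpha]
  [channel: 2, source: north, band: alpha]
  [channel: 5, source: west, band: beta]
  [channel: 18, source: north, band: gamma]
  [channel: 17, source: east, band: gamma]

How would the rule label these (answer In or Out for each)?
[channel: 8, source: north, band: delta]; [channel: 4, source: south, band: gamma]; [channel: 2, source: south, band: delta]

Rule: source is north AND band is delta. This holds for each 'In' example and fails for each 'Out' one.
[channel: 8, source: north, band: delta]: source is north, band is delta, passes → In. [channel: 4, source: south, band: gamma]: source is south, band is gamma, lacks this property → Out. [channel: 2, source: south, band: delta]: source is south, band is delta, lacks this property → Out.

In, Out, Out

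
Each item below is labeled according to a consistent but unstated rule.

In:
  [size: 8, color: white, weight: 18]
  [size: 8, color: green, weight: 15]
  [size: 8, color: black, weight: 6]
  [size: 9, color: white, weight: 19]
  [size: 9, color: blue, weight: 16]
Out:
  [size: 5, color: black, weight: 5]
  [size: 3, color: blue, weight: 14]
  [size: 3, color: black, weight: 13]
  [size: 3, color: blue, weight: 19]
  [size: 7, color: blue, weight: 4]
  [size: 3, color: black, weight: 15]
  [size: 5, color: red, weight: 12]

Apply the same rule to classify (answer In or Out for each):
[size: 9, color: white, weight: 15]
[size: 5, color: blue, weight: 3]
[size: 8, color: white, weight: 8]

One predicate separates the groups cleanly: size ≥ 8.
In: [size: 9, color: white, weight: 15], since size = 9.
Out: [size: 5, color: blue, weight: 3], since size = 5.
In: [size: 8, color: white, weight: 8], since size = 8.

In, Out, In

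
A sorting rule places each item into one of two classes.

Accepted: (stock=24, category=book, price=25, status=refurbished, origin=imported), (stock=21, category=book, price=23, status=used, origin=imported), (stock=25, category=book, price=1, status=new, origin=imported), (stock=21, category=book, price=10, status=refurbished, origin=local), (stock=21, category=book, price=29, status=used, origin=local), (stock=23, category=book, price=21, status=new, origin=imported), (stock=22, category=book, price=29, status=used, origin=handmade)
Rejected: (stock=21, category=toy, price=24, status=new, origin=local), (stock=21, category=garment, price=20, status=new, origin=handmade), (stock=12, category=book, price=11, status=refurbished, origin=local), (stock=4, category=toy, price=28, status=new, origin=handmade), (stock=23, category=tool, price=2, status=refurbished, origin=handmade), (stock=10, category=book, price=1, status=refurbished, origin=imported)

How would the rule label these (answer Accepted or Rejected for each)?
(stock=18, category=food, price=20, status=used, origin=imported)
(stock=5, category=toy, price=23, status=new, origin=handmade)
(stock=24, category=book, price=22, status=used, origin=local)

The distinguishing property — category is book AND stock ≥ 21 — holds for all the 'Accepted' cases and none of the 'Rejected' cases.
Rejected: (stock=18, category=food, price=20, status=used, origin=imported), since category is food, stock = 18. Rejected: (stock=5, category=toy, price=23, status=new, origin=handmade), since category is toy, stock = 5. Accepted: (stock=24, category=book, price=22, status=used, origin=local), since category is book, stock = 24.

Rejected, Rejected, Accepted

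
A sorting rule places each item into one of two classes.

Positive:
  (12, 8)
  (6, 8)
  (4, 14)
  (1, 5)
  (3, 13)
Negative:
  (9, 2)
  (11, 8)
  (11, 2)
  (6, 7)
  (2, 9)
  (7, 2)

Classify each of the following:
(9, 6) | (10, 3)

Negative, Negative

The pattern is that an item is 'Positive' exactly when: sum is even.
Negative: (9, 6), since 9+6 = 15.
Negative: (10, 3), since 10+3 = 13.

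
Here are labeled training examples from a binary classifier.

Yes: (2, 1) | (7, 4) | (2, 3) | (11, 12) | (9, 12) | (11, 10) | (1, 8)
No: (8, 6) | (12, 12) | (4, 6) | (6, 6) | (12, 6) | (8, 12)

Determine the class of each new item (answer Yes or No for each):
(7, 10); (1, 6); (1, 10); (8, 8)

Yes, Yes, Yes, No

The classifier is using: sum is odd.
(7, 10) — 7+10 = 17, hence Yes. (1, 6) — 1+6 = 7, hence Yes. (1, 10) — 1+10 = 11, hence Yes. (8, 8) — 8+8 = 16, hence No.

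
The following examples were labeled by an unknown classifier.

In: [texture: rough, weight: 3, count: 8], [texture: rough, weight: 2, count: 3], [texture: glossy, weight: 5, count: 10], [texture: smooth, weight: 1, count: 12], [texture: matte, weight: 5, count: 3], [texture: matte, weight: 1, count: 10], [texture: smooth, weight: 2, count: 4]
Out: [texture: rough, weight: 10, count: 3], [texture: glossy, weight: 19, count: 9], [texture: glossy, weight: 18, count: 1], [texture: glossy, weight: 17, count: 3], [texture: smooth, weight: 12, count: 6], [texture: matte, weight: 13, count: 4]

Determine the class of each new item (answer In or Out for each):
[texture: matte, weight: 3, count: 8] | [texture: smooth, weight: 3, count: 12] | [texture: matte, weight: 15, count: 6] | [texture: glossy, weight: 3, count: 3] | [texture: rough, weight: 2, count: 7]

In, In, Out, In, In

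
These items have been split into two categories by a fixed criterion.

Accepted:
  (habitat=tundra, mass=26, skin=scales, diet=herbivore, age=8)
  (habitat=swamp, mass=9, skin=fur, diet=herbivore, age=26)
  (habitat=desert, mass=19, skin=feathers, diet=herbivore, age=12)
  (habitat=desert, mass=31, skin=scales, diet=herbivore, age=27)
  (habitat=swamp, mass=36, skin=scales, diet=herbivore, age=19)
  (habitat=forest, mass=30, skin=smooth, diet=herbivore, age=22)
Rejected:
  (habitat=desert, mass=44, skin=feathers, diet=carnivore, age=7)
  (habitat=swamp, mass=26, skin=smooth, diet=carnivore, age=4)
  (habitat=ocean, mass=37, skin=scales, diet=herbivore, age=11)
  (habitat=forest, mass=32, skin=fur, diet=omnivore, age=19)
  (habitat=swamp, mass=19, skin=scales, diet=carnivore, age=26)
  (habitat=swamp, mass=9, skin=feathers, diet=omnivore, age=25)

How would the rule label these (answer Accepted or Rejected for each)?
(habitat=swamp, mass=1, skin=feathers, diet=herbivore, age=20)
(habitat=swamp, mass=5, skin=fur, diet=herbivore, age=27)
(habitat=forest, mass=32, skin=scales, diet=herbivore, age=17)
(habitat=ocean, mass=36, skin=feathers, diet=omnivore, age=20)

'Accepted' ⟺ diet is herbivore AND mass ≤ 36.
Accepted: (habitat=swamp, mass=1, skin=feathers, diet=herbivore, age=20), since diet is herbivore, mass = 1. Accepted: (habitat=swamp, mass=5, skin=fur, diet=herbivore, age=27), since diet is herbivore, mass = 5. Accepted: (habitat=forest, mass=32, skin=scales, diet=herbivore, age=17), since diet is herbivore, mass = 32. Rejected: (habitat=ocean, mass=36, skin=feathers, diet=omnivore, age=20), since diet is omnivore, mass = 36.

Accepted, Accepted, Accepted, Rejected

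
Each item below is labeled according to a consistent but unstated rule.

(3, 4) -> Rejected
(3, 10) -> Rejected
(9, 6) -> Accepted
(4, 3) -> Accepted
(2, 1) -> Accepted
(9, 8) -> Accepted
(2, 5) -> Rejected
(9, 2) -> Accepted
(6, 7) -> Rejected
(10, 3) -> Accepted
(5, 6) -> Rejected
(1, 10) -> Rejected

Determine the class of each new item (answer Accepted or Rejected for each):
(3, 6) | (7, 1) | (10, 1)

All 'Accepted' examples share one property — first > second — and every 'Rejected' example lacks it.
Rejected: (3, 6), since 3 < 6.
Accepted: (7, 1), since 7 > 1.
Accepted: (10, 1), since 10 > 1.

Rejected, Accepted, Accepted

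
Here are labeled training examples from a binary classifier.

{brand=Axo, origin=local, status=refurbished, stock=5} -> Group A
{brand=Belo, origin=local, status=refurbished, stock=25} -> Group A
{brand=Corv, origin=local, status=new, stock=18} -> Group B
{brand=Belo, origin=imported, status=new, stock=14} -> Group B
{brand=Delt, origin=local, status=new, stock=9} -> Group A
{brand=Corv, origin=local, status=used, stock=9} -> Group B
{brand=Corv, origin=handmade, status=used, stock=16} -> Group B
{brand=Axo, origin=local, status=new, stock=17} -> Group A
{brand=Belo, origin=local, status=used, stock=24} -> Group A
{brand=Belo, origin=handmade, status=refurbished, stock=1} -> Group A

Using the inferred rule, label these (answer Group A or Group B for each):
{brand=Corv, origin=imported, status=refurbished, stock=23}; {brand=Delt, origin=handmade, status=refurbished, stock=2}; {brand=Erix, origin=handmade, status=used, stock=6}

The classifier is using: brand is not Corv AND stock ≠ 14.
{brand=Corv, origin=imported, status=refurbished, stock=23} → brand is Corv, stock = 23 → Group B. {brand=Delt, origin=handmade, status=refurbished, stock=2} → brand is Delt, stock = 2 → Group A. {brand=Erix, origin=handmade, status=used, stock=6} → brand is Erix, stock = 6 → Group A.

Group B, Group A, Group A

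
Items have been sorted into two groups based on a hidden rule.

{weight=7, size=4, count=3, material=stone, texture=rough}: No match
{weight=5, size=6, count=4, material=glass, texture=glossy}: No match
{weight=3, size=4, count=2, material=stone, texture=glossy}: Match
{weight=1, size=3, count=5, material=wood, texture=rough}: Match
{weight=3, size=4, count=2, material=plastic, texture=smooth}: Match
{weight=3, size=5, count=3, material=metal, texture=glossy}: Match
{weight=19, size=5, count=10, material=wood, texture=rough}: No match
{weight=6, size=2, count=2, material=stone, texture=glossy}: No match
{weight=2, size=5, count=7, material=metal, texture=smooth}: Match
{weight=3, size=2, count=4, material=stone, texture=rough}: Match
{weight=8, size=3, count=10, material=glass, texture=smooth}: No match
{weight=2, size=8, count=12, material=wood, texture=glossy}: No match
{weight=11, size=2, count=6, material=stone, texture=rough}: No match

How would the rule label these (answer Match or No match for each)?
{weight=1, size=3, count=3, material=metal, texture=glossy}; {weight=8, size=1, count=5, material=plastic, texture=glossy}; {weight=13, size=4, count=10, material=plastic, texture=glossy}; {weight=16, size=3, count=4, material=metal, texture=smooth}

A rule that fits every label: weight ≤ 3 AND size ≤ 5 — true of each 'Match' example, false of each 'No match' one.
{weight=1, size=3, count=3, material=metal, texture=glossy}: Match (weight = 1, size = 3). {weight=8, size=1, count=5, material=plastic, texture=glossy}: No match (weight = 8, size = 1). {weight=13, size=4, count=10, material=plastic, texture=glossy}: No match (weight = 13, size = 4). {weight=16, size=3, count=4, material=metal, texture=smooth}: No match (weight = 16, size = 3).

Match, No match, No match, No match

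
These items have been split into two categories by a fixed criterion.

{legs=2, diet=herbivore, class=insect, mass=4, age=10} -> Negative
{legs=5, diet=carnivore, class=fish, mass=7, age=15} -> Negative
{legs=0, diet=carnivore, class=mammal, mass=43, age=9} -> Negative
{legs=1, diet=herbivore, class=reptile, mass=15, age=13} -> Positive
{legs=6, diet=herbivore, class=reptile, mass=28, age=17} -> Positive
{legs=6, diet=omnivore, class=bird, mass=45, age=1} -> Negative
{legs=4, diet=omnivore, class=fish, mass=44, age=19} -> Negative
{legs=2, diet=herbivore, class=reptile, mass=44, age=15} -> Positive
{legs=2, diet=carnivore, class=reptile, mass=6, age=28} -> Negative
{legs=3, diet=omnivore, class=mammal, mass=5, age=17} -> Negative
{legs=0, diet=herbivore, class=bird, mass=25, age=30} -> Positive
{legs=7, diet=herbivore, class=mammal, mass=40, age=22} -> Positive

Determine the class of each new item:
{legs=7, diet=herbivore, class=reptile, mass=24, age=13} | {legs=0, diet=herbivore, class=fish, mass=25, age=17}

Positive, Positive

The pattern is that an item is 'Positive' exactly when: diet is herbivore AND age ≥ 13.
{legs=7, diet=herbivore, class=reptile, mass=24, age=13} → diet is herbivore, age = 13 → Positive. {legs=0, diet=herbivore, class=fish, mass=25, age=17} → diet is herbivore, age = 17 → Positive.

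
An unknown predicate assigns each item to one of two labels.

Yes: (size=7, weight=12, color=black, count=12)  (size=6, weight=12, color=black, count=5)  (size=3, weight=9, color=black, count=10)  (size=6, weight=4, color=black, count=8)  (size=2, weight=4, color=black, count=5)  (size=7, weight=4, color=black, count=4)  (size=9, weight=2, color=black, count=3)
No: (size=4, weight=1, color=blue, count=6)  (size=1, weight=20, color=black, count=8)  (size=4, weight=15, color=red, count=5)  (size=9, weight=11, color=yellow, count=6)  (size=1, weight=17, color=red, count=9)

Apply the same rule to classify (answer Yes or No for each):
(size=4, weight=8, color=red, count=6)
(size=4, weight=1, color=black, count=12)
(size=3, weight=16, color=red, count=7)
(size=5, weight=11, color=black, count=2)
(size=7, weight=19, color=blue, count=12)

No, Yes, No, Yes, No

All 'Yes' examples share one property — color is black AND size ≥ 2 — and every 'No' example lacks it.
(size=4, weight=8, color=red, count=6) — color is red, size = 4, hence No.
(size=4, weight=1, color=black, count=12) — color is black, size = 4, hence Yes.
(size=3, weight=16, color=red, count=7) — color is red, size = 3, hence No.
(size=5, weight=11, color=black, count=2) — color is black, size = 5, hence Yes.
(size=7, weight=19, color=blue, count=12) — color is blue, size = 7, hence No.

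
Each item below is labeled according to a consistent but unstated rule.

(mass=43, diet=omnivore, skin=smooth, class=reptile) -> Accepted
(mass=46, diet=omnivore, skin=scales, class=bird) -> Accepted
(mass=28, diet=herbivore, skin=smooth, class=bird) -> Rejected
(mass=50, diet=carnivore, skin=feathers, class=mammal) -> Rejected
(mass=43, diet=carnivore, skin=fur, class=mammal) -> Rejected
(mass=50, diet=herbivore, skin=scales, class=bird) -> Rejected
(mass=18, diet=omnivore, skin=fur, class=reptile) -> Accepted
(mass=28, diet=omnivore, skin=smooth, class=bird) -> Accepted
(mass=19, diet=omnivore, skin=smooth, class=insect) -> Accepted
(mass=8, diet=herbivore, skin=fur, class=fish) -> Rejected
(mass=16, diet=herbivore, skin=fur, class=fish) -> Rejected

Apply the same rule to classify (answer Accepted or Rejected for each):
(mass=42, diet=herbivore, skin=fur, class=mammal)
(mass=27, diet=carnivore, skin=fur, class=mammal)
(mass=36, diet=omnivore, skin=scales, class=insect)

Rejected, Rejected, Accepted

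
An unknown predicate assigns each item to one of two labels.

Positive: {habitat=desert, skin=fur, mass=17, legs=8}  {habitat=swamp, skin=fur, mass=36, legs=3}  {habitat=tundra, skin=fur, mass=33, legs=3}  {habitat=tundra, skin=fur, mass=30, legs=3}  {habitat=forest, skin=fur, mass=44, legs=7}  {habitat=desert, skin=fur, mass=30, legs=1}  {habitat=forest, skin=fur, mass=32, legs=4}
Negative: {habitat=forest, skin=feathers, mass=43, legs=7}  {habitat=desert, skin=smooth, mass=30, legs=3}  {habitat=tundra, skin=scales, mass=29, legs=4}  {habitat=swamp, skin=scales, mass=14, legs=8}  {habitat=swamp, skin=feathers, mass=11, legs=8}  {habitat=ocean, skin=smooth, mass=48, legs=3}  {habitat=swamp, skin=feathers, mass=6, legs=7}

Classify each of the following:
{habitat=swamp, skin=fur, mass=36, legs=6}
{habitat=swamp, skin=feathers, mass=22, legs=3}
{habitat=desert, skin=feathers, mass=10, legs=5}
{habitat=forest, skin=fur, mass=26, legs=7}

Every 'Positive' example satisfies: skin is fur. None of the 'Negative' examples do.

Positive, Negative, Negative, Positive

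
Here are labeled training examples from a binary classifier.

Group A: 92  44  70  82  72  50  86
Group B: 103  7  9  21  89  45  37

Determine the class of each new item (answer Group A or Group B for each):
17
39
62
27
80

Group B, Group B, Group A, Group B, Group A

One predicate separates the groups cleanly: even.
17 — 17 is odd, hence Group B.
39 — 39 is odd, hence Group B.
62 — 62 is even, hence Group A.
27 — 27 is odd, hence Group B.
80 — 80 is even, hence Group A.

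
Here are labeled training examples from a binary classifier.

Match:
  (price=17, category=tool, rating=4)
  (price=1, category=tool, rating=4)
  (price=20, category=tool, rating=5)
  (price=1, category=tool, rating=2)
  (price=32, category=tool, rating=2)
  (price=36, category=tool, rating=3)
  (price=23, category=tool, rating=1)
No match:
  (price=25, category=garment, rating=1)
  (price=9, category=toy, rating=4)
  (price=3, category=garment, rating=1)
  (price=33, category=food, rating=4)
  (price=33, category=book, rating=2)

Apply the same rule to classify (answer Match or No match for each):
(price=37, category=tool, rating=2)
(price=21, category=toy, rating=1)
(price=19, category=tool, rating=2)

Match, No match, Match

The simplest hypothesis consistent with all the labels is: category is tool.
Match: (price=37, category=tool, rating=2), since category is tool. No match: (price=21, category=toy, rating=1), since category is toy. Match: (price=19, category=tool, rating=2), since category is tool.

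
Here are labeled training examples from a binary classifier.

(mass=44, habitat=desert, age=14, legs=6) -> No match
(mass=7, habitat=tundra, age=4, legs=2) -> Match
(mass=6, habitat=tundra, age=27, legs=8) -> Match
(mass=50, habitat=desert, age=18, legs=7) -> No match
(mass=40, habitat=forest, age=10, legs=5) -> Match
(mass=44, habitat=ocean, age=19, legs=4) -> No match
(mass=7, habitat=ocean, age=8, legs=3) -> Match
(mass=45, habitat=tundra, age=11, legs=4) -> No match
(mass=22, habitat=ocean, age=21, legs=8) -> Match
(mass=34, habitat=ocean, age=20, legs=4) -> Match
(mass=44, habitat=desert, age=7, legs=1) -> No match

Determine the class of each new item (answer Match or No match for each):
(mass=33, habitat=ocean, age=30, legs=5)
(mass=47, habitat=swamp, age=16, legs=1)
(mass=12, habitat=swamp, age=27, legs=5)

Match, No match, Match

All 'Match' examples share one property — mass ≤ 40 — and every 'No match' example lacks it.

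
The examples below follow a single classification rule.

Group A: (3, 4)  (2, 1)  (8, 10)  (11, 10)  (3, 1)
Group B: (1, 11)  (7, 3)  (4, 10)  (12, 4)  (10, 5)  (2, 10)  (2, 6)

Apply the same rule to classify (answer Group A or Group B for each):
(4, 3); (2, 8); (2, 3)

The distinguishing property — |first − second| ≤ 2 — holds for all the 'Group A' cases and none of the 'Group B' cases.
(4, 3): |4−3| = 1 — meets the rule, so Group A.
(2, 8): |2−8| = 6 — doesn't qualify, so Group B.
(2, 3): |2−3| = 1 — meets the rule, so Group A.

Group A, Group B, Group A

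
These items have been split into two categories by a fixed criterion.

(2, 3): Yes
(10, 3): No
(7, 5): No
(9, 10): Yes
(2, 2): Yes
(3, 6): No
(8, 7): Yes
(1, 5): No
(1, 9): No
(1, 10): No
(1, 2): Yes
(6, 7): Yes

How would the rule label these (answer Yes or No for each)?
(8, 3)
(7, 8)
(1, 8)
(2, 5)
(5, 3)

'Yes' ⟺ |first − second| ≤ 1.
(8, 3): No (|8−3| = 5).
(7, 8): Yes (|7−8| = 1).
(1, 8): No (|1−8| = 7).
(2, 5): No (|2−5| = 3).
(5, 3): No (|5−3| = 2).

No, Yes, No, No, No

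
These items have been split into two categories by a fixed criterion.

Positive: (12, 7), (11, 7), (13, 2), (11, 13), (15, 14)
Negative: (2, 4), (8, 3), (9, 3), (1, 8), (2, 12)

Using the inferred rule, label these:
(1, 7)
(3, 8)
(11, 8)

The distinguishing property — sum ≥ 15 — holds for all the 'Positive' cases and none of the 'Negative' cases.

Negative, Negative, Positive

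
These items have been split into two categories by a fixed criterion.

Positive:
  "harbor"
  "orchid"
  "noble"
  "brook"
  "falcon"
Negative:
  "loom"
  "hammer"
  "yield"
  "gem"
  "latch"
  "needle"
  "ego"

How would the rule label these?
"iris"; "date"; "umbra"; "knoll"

The distinguishing property — length ≥ 5 AND contains 'o' — holds for all the 'Positive' cases and none of the 'Negative' cases.
"iris" → length 4, no 'o' → Negative.
"date" → length 4, no 'o' → Negative.
"umbra" → length 5, no 'o' → Negative.
"knoll" → length 5, has 'o' → Positive.

Negative, Negative, Negative, Positive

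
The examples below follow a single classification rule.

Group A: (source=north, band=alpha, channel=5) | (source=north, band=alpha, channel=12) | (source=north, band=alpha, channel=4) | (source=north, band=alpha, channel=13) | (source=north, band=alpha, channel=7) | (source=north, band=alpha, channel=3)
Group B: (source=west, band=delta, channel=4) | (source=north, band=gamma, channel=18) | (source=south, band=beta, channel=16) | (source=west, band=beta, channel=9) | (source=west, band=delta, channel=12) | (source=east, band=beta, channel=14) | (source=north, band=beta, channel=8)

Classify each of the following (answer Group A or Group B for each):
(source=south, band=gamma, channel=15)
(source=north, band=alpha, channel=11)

Group B, Group A

'Group A' ⟺ band is alpha.
(source=south, band=gamma, channel=15) → band is gamma → Group B. (source=north, band=alpha, channel=11) → band is alpha → Group A.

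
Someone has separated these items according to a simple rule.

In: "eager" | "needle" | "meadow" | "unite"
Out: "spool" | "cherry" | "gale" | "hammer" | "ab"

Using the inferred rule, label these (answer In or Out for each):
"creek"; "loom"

Out, Out

Rule: has ≥ 3 vowels. This holds for each 'In' example and fails for each 'Out' one.
"creek" — 2 vowels, hence Out. "loom" — 2 vowels, hence Out.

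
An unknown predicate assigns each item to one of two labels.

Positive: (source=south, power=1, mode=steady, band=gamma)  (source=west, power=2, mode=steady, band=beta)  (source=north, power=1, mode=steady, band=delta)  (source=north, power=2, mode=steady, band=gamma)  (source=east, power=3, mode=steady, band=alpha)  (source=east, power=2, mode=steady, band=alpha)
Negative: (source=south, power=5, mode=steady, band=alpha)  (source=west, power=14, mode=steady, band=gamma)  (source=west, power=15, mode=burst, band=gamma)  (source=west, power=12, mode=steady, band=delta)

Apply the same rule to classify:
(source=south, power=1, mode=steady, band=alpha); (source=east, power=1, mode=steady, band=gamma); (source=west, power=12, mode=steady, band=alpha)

Rule: power ≤ 3. This holds for each 'Positive' example and fails for each 'Negative' one.
(source=south, power=1, mode=steady, band=alpha) → power = 1 → Positive. (source=east, power=1, mode=steady, band=gamma) → power = 1 → Positive. (source=west, power=12, mode=steady, band=alpha) → power = 12 → Negative.

Positive, Positive, Negative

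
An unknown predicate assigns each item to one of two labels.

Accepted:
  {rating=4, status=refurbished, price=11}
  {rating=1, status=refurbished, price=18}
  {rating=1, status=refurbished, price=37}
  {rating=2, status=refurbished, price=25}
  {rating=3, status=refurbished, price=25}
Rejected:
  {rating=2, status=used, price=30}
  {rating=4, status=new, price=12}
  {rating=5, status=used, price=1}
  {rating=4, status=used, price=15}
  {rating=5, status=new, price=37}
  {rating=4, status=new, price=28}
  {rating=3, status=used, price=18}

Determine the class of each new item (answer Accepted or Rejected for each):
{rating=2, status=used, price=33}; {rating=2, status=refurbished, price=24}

The pattern is that an item is 'Accepted' exactly when: status is refurbished.
{rating=2, status=used, price=33} — status is used, hence Rejected. {rating=2, status=refurbished, price=24} — status is refurbished, hence Accepted.

Rejected, Accepted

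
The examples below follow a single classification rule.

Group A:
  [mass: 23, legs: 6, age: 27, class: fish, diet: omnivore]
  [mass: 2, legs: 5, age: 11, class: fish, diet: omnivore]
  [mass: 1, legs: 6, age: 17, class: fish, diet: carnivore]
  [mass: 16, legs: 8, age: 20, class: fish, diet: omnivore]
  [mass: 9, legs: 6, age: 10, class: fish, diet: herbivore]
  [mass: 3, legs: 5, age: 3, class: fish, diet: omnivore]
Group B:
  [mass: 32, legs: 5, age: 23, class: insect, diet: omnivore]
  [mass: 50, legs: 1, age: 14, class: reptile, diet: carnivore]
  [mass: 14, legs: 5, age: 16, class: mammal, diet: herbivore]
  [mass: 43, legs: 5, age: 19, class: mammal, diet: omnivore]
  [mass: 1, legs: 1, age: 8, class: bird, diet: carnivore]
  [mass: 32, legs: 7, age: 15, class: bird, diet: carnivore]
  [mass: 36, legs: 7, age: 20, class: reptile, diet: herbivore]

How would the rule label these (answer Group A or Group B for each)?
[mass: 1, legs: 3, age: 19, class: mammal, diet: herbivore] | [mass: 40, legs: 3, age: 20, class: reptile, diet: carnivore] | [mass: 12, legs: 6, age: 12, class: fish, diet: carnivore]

Group B, Group B, Group A

'Group A' ⟺ class is fish.
[mass: 1, legs: 3, age: 19, class: mammal, diet: herbivore] → class is mammal → Group B. [mass: 40, legs: 3, age: 20, class: reptile, diet: carnivore] → class is reptile → Group B. [mass: 12, legs: 6, age: 12, class: fish, diet: carnivore] → class is fish → Group A.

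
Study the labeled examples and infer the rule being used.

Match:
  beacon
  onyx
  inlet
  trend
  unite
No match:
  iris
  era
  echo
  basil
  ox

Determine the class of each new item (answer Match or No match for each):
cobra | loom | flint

A rule that fits every label: contains 'n' — true of each 'Match' example, false of each 'No match' one.
cobra → no 'n' → No match. loom → no 'n' → No match. flint → has 'n' → Match.

No match, No match, Match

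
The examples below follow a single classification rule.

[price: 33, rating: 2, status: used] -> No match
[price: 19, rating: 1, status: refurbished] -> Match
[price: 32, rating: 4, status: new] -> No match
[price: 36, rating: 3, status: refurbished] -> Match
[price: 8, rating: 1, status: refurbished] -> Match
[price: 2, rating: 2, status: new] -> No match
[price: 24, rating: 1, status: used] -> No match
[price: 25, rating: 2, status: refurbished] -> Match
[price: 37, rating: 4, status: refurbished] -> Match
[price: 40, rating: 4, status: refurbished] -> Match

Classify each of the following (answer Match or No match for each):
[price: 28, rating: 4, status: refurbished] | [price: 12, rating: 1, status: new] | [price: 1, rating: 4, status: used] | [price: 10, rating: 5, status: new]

Match, No match, No match, No match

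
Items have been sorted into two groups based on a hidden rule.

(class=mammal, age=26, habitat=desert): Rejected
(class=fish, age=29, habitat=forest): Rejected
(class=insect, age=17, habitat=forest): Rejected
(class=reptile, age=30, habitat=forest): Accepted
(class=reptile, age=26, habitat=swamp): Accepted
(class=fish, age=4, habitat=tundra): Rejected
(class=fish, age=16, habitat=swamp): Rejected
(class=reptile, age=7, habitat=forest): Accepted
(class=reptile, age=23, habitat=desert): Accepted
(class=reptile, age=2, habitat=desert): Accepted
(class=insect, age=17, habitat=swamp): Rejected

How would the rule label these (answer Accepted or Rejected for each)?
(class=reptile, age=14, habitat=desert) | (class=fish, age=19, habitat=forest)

Accepted, Rejected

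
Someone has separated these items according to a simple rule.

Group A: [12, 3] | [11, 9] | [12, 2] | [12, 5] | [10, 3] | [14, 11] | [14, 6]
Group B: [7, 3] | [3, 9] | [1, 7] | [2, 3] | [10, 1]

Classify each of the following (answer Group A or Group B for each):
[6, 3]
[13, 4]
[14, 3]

Group B, Group A, Group A

All 'Group A' examples share one property — sum ≥ 13 — and every 'Group B' example lacks it.
[6, 3] — 6+3 = 9, hence Group B.
[13, 4] — 13+4 = 17, hence Group A.
[14, 3] — 14+3 = 17, hence Group A.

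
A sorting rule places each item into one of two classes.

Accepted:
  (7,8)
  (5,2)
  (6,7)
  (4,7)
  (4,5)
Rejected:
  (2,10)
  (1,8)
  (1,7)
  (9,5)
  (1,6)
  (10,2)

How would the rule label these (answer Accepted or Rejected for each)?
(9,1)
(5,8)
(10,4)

Rejected, Accepted, Rejected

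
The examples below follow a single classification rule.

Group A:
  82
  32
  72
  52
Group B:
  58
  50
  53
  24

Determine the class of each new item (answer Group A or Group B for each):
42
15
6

The rule appears to be: ends in digit 2.
42 → last digit 2 → Group A.
15 → last digit 5 → Group B.
6 → last digit 6 → Group B.

Group A, Group B, Group B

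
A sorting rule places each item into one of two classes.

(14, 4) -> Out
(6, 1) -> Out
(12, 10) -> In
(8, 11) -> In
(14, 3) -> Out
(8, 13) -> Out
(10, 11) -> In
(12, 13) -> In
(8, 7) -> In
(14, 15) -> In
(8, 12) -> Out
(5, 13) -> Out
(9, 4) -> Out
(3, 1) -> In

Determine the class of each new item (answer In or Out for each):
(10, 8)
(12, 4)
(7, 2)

Rule: |first − second| ≤ 3. This holds for each 'In' example and fails for each 'Out' one.
In: (10, 8), since |10−8| = 2. Out: (12, 4), since |12−4| = 8. Out: (7, 2), since |7−2| = 5.

In, Out, Out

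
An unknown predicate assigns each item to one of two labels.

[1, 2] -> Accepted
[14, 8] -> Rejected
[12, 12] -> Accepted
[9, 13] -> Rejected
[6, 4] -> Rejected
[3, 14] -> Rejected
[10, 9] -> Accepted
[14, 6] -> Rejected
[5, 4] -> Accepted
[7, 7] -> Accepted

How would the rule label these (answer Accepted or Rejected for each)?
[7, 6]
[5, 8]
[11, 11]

All 'Accepted' examples share one property — |first − second| ≤ 1 — and every 'Rejected' example lacks it.

Accepted, Rejected, Accepted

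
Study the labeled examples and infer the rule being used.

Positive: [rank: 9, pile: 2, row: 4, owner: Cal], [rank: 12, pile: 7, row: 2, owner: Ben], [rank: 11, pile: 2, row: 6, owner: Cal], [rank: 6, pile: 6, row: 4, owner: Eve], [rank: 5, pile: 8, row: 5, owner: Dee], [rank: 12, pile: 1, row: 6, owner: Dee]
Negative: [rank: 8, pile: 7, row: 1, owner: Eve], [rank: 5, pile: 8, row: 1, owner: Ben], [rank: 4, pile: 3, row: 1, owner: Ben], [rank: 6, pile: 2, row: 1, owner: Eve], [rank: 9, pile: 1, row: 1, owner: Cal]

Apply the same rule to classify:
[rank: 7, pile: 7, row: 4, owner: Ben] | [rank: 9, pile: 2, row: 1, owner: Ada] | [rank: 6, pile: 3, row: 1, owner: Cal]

Positive, Negative, Negative

The rule appears to be: row ≥ 2.
Positive: [rank: 7, pile: 7, row: 4, owner: Ben], since row = 4.
Negative: [rank: 9, pile: 2, row: 1, owner: Ada], since row = 1.
Negative: [rank: 6, pile: 3, row: 1, owner: Cal], since row = 1.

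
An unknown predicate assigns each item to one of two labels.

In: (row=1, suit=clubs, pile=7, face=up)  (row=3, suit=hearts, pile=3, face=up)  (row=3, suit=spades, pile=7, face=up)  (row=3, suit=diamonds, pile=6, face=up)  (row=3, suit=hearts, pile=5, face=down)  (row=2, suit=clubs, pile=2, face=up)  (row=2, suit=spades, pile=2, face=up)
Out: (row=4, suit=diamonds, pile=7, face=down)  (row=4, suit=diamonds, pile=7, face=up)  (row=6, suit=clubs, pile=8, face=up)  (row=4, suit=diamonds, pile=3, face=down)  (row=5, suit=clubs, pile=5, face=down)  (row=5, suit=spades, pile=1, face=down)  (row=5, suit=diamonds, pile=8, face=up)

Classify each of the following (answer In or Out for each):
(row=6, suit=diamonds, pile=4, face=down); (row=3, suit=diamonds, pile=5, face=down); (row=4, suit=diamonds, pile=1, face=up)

Out, In, Out

The pattern is that an item is 'In' exactly when: row ≤ 3.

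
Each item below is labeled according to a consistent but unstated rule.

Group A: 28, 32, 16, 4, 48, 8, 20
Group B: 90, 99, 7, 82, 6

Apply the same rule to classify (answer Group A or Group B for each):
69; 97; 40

One predicate separates the groups cleanly: multiple of 4.
Group B: 69, since 69 = 4·17 + 1.
Group B: 97, since 97 = 4·24 + 1.
Group A: 40, since 40 = 4·10.

Group B, Group B, Group A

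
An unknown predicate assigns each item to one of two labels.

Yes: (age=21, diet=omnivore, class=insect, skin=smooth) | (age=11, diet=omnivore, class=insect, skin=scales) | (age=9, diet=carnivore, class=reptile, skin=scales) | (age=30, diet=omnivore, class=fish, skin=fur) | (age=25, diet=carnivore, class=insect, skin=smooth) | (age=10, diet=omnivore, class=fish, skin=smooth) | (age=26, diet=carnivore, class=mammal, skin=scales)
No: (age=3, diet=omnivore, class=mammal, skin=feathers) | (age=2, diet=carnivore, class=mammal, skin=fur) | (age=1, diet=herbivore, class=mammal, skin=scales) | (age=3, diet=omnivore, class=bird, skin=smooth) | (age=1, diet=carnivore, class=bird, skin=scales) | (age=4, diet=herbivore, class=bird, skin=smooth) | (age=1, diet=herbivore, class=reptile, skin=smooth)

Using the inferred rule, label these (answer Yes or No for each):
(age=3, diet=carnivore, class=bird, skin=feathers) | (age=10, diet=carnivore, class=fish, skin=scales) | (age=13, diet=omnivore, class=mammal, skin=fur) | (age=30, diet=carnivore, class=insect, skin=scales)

Every 'Yes' example satisfies: age ≥ 9. None of the 'No' examples do.

No, Yes, Yes, Yes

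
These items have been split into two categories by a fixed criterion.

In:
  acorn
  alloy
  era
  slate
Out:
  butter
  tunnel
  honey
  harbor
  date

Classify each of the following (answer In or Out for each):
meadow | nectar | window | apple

The classifier is using: odd length AND contains 'a'.
Out: meadow, since length 6, has 'a'.
Out: nectar, since length 6, has 'a'.
Out: window, since length 6, no 'a'.
In: apple, since length 5, has 'a'.

Out, Out, Out, In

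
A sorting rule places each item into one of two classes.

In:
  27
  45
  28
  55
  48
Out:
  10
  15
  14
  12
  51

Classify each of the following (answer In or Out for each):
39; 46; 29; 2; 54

The distinguishing property — digit sum ≥ 7 — holds for all the 'In' cases and none of the 'Out' cases.
39 — digit sum 3+9 = 12, hence In. 46 — digit sum 4+6 = 10, hence In. 29 — digit sum 2+9 = 11, hence In. 2 — digit sum 2, hence Out. 54 — digit sum 5+4 = 9, hence In.

In, In, In, Out, In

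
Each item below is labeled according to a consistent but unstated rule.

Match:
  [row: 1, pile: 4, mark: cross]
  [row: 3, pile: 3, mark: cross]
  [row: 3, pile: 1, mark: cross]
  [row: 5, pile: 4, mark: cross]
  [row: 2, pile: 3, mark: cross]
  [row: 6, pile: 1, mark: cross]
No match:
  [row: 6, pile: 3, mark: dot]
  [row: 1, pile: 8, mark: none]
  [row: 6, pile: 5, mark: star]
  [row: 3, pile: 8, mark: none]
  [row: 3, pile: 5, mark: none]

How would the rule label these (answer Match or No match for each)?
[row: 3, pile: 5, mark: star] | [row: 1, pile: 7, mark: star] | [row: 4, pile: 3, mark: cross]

Comparing the two groups points to one rule — mark is cross.
[row: 3, pile: 5, mark: star]: No match (mark is star). [row: 1, pile: 7, mark: star]: No match (mark is star). [row: 4, pile: 3, mark: cross]: Match (mark is cross).

No match, No match, Match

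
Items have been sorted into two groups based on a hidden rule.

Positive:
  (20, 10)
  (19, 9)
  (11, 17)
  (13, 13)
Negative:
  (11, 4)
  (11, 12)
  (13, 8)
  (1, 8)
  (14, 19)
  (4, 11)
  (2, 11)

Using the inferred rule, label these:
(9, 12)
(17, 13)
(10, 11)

Negative, Positive, Negative

Rule: sum is even. This holds for each 'Positive' example and fails for each 'Negative' one.
(9, 12) — 9+12 = 21, hence Negative.
(17, 13) — 17+13 = 30, hence Positive.
(10, 11) — 10+11 = 21, hence Negative.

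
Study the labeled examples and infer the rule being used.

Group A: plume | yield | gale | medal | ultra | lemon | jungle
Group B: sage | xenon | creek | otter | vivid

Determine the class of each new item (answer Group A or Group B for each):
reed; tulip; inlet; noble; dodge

Group B, Group A, Group A, Group A, Group B

Rule: contains 'l'. This holds for each 'Group A' example and fails for each 'Group B' one.
reed: Group B (no 'l').
tulip: Group A (has 'l').
inlet: Group A (has 'l').
noble: Group A (has 'l').
dodge: Group B (no 'l').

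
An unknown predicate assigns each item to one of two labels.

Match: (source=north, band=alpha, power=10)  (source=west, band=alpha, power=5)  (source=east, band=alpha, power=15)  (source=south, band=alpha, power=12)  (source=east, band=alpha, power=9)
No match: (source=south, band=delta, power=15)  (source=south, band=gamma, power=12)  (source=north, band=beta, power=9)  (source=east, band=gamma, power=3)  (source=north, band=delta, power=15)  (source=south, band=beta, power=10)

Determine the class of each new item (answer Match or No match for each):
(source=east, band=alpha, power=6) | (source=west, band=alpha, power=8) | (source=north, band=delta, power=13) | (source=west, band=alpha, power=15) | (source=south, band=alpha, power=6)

Comparing the two groups points to one rule — band is alpha.
(source=east, band=alpha, power=6) — band is alpha, hence Match. (source=west, band=alpha, power=8) — band is alpha, hence Match. (source=north, band=delta, power=13) — band is delta, hence No match. (source=west, band=alpha, power=15) — band is alpha, hence Match. (source=south, band=alpha, power=6) — band is alpha, hence Match.

Match, Match, No match, Match, Match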